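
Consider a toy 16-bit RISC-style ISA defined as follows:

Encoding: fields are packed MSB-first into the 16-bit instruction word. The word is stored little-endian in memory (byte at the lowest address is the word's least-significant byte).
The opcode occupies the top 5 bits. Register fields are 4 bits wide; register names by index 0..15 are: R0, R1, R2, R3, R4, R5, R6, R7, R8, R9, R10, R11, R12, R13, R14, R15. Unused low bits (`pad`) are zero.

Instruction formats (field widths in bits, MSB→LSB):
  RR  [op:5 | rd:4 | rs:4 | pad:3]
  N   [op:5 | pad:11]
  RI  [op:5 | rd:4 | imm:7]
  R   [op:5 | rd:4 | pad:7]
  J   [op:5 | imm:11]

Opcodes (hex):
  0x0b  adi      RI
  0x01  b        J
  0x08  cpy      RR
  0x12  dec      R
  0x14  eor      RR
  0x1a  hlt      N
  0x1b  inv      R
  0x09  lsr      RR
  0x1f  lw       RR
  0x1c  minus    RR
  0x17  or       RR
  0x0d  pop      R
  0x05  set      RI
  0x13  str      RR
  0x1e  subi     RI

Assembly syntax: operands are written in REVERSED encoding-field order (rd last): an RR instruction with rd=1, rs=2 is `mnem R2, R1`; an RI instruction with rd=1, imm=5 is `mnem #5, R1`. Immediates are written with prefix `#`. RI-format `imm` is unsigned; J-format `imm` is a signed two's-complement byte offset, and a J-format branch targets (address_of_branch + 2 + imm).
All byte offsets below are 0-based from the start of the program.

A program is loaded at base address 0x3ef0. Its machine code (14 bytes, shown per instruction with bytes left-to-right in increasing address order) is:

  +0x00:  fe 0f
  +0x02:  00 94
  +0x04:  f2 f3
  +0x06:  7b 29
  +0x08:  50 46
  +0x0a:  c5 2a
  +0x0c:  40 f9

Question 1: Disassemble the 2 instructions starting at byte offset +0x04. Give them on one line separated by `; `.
subi #114, R7; set #123, R2

@+04  little-endian(f2 f3) = 0xf3f2
  op=0xf3f2>>11=0x1e ⇒ subi (RI)
  [10:7] rd=7 = R7
  [6:0] imm=114 = #114
@+06  little-endian(7b 29) = 0x297b
  op=0x297b>>11=0x5 ⇒ set (RI)
  [10:7] rd=2 = R2
  [6:0] imm=123 = #123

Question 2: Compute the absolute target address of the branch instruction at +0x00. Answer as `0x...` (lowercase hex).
0x3ef0

+0x00: fe 0f ⇒ word 0x0ffe (little)
  op=0x0ffe>>11=0x1 ⇒ b (J)
  imm: (w>>0)&0x7ff=0x7fe (s11→-2) → #-2
  target = base 0x3ef0 + off 0x00 + 2 + imm -2 = 0x3ef0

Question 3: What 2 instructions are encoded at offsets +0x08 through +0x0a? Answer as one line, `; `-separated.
cpy R10, R12; set #69, R5

+0x08: 50 46 ⇒ word 0x4650 (little)
  op=0x4650>>11=0x8 ⇒ cpy (RR)
  [10:7] rd=12 = R12
  [6:3] rs=10 = R10
+0x0a: c5 2a ⇒ word 0x2ac5 (little)
  op=0x2ac5>>11=0x5 ⇒ set (RI)
  [10:7] rd=5 = R5
  [6:0] imm=69 = #69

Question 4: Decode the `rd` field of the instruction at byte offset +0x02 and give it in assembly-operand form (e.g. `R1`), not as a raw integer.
R8

+0x02: 00 94 ⇒ word 0x9400 (little)
  top 5b → 0x12 → dec [R]
  rd: (w>>7)&0xf=0x8 → R8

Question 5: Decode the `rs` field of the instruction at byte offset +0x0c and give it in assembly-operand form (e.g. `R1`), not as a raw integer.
off 0x0c: read 40 f9 as little → 0xf940
  opcode bits[15:11]=0x1f: lw/RR
  [10:7] rd=2 = R2
  [6:3] rs=8 = R8

R8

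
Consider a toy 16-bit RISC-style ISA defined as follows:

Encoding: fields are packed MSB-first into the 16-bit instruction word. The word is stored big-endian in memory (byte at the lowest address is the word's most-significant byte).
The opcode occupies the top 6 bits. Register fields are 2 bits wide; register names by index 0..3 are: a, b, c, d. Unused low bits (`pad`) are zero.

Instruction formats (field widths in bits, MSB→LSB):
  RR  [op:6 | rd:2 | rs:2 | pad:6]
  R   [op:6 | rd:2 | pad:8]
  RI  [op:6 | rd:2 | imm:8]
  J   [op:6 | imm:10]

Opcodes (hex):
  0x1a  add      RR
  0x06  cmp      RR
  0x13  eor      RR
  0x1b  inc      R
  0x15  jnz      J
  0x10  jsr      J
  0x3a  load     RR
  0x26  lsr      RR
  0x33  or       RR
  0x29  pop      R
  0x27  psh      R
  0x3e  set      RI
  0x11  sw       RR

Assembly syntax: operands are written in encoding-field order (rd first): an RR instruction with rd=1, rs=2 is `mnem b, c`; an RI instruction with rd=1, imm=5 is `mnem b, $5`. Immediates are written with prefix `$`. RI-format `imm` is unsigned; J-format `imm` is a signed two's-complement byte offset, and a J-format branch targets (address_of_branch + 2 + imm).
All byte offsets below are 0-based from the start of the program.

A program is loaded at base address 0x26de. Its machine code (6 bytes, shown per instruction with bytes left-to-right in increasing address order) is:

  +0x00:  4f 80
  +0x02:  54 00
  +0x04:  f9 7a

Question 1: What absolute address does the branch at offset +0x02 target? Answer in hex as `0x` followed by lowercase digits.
0x26e2

@+02  big-endian(54 00) = 0x5400
  opcode bits[15:10]=0x15: jnz/J
  imm: (w>>0)&0x3ff=0x0 → $0
  target = base 0x26de + off 0x02 + 2 + imm 0 = 0x26e2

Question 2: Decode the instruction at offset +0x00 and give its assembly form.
+0x00: 4f 80 ⇒ word 0x4f80 (big)
  op=0x4f80>>10=0x13 ⇒ eor (RR)
  [9:8] rd=3 = d
  [7:6] rs=2 = c

eor d, c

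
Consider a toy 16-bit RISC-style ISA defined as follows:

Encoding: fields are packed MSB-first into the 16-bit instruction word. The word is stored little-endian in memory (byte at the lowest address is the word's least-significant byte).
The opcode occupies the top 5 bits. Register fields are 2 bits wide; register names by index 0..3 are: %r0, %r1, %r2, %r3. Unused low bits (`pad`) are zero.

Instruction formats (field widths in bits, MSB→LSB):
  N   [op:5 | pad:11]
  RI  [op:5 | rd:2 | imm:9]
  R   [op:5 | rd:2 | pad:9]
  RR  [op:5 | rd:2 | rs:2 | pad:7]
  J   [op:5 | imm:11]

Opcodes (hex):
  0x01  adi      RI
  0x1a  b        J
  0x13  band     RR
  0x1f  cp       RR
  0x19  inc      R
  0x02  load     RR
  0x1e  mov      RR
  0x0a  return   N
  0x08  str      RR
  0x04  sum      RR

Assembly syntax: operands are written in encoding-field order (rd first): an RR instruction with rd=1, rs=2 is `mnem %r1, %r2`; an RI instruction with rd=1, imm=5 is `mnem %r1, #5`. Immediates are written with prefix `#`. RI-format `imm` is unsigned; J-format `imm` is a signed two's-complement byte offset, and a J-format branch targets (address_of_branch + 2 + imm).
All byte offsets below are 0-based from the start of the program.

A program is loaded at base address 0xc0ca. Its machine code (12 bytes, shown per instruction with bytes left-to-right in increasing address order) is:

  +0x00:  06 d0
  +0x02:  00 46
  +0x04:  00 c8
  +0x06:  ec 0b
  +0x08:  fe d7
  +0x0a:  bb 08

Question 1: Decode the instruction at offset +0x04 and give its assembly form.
+0x04: 00 c8 ⇒ word 0xc800 (little)
  op=0xc800>>11=0x19 ⇒ inc (R)
  rd: (w>>9)&0x3=0x0 → %r0

inc %r0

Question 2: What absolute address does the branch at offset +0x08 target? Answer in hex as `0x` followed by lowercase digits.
0xc0d2

+0x08: fe d7 ⇒ word 0xd7fe (little)
  top 5b → 0x1a → b [J]
  [10:0] imm=2046 (s11→-2) = #-2
  target = base 0xc0ca + off 0x08 + 2 + imm -2 = 0xc0d2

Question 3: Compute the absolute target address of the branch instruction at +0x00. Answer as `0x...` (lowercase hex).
0xc0d2

+0x00: 06 d0 ⇒ word 0xd006 (little)
  top 5b → 0x1a → b [J]
  [10:0] imm=6 = #6
  target = base 0xc0ca + off 0x00 + 2 + imm 6 = 0xc0d2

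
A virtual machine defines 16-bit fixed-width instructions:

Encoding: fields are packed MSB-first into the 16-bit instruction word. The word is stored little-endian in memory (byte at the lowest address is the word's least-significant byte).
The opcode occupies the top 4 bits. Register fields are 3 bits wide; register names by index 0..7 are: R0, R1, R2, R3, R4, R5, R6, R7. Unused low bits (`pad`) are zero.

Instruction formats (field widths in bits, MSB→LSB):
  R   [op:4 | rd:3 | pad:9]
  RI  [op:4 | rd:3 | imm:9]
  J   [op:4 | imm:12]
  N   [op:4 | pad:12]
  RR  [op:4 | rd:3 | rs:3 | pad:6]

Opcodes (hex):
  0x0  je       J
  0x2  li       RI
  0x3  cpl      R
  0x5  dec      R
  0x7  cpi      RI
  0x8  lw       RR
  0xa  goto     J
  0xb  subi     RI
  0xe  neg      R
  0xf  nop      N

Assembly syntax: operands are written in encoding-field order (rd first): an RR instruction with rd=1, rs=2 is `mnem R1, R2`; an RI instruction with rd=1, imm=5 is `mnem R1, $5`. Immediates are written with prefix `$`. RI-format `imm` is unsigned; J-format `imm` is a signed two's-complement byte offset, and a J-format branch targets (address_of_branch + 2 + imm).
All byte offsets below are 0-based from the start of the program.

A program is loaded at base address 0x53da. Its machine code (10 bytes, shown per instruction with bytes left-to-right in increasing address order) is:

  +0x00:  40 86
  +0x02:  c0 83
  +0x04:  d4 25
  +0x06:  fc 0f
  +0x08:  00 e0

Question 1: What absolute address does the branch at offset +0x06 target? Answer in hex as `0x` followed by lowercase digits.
0x53de

@+06  little-endian(fc 0f) = 0x0ffc
  op=0x0ffc>>12=0x0 ⇒ je (J)
  [11:0] imm=4092 (s12→-4) = $-4
  target = base 0x53da + off 0x06 + 2 + imm -4 = 0x53de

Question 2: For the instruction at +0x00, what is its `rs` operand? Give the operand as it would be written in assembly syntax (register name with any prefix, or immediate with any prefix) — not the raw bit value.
off 0x00: read 40 86 as little → 0x8640
  opcode bits[15:12]=0x8: lw/RR
  [11:9] rd=3 = R3
  [8:6] rs=1 = R1

R1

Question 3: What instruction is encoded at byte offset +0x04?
li R2, $468

[04] d4 25 → 0x25d4
  top 4b → 0x2 → li [RI]
  [11:9] rd=2 = R2
  [8:0] imm=468 = $468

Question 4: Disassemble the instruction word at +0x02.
lw R1, R7

@+02  little-endian(c0 83) = 0x83c0
  op=0x83c0>>12=0x8 ⇒ lw (RR)
  [11:9] rd=1 = R1
  [8:6] rs=7 = R7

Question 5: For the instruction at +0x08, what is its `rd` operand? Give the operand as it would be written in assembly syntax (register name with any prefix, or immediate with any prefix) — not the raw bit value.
off 0x08: read 00 e0 as little → 0xe000
  op=0xe000>>12=0xe ⇒ neg (R)
  rd: (w>>9)&0x7=0x0 → R0

R0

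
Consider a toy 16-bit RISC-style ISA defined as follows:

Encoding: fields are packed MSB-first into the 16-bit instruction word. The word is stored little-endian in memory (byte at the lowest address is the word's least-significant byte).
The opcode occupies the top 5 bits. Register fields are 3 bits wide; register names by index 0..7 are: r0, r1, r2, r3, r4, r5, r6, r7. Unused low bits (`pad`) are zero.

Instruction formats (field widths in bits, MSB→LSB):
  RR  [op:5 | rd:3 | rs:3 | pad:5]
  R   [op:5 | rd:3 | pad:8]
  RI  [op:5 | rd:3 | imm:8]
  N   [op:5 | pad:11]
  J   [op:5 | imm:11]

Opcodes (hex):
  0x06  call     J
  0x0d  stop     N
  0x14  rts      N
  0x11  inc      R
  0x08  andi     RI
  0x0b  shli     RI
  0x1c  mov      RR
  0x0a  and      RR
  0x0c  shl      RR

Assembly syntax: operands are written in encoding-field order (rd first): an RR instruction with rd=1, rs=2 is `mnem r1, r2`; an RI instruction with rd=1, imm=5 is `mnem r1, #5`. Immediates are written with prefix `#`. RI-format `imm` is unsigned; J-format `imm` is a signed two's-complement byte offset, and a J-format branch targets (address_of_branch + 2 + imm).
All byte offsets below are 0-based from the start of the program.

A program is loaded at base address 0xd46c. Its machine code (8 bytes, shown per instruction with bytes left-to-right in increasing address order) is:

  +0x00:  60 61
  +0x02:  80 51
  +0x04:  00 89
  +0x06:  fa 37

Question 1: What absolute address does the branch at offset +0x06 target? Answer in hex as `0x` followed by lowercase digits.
+0x06: fa 37 ⇒ word 0x37fa (little)
  top 5b → 0x6 → call [J]
  imm: (w>>0)&0x7ff=0x7fa (s11→-6) → #-6
  target = base 0xd46c + off 0x06 + 2 + imm -6 = 0xd46e

0xd46e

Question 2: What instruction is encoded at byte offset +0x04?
+0x04: 00 89 ⇒ word 0x8900 (little)
  op=0x8900>>11=0x11 ⇒ inc (R)
  rd: (w>>8)&0x7=0x1 → r1

inc r1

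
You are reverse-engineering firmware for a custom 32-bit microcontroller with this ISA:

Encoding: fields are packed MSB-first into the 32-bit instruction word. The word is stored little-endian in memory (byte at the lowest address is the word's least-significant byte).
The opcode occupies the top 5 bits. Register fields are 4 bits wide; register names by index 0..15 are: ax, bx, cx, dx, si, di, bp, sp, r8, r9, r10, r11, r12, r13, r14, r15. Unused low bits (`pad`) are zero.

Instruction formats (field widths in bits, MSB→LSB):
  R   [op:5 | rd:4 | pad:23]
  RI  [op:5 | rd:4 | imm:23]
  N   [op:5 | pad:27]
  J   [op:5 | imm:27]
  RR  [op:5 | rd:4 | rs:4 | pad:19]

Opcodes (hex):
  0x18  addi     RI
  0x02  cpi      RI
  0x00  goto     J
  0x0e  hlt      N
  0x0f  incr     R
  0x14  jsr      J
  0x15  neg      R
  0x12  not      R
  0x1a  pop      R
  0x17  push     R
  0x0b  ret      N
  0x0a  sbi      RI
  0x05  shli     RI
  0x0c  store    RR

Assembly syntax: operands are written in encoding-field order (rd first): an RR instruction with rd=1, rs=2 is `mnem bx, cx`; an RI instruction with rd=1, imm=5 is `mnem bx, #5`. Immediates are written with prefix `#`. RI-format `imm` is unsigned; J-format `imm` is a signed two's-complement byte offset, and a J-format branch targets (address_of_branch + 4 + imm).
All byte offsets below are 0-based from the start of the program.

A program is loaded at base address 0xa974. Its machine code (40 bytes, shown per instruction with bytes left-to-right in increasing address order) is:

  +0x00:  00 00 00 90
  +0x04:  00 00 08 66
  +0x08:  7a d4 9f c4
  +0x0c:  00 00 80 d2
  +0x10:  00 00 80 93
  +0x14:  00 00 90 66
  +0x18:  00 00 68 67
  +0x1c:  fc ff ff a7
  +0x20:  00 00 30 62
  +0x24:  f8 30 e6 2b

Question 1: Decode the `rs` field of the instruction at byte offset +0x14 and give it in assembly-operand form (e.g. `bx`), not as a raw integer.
off 0x14: read 00 00 90 66 as little → 0x66900000
  op=0x66900000>>27=0xc ⇒ store (RR)
  rd: (w>>23)&0xf=0xd → r13
  rs: (w>>19)&0xf=0x2 → cx

cx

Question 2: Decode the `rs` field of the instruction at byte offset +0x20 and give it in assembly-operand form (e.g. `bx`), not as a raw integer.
bp

@+20  little-endian(00 00 30 62) = 0x62300000
  op=0x62300000>>27=0xc ⇒ store (RR)
  [26:23] rd=4 = si
  [22:19] rs=6 = bp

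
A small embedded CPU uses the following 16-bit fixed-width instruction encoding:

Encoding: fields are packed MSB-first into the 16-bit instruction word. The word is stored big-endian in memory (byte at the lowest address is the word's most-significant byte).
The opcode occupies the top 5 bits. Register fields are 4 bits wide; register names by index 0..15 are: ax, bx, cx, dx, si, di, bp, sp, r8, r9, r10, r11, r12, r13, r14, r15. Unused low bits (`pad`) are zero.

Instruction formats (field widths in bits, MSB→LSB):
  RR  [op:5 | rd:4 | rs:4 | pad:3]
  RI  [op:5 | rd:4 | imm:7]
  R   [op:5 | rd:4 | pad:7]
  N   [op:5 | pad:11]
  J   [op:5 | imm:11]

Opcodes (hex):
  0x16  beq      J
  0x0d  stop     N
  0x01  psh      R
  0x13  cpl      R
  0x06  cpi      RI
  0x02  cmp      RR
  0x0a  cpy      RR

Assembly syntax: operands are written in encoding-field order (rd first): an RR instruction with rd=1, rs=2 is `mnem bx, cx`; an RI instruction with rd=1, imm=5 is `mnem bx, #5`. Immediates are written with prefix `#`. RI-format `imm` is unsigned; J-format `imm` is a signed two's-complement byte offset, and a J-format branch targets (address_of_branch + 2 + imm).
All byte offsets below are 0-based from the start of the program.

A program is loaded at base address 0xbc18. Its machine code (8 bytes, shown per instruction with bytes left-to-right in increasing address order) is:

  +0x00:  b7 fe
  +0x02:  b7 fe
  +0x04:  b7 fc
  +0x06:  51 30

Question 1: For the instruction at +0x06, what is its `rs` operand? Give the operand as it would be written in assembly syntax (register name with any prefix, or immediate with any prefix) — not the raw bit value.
[06] 51 30 → 0x5130
  opcode bits[15:11]=0xa: cpy/RR
  [10:7] rd=2 = cx
  [6:3] rs=6 = bp

bp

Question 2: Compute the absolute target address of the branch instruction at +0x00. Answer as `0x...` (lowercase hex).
off 0x00: read b7 fe as big → 0xb7fe
  op=0xb7fe>>11=0x16 ⇒ beq (J)
  [10:0] imm=2046 (s11→-2) = #-2
  target = base 0xbc18 + off 0x00 + 2 + imm -2 = 0xbc18

0xbc18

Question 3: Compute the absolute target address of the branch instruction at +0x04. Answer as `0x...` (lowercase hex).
0xbc1a

@+04  big-endian(b7 fc) = 0xb7fc
  opcode bits[15:11]=0x16: beq/J
  imm@[10:0]=0x7fc (s11→-4) ⇒ #-4
  target = base 0xbc18 + off 0x04 + 2 + imm -4 = 0xbc1a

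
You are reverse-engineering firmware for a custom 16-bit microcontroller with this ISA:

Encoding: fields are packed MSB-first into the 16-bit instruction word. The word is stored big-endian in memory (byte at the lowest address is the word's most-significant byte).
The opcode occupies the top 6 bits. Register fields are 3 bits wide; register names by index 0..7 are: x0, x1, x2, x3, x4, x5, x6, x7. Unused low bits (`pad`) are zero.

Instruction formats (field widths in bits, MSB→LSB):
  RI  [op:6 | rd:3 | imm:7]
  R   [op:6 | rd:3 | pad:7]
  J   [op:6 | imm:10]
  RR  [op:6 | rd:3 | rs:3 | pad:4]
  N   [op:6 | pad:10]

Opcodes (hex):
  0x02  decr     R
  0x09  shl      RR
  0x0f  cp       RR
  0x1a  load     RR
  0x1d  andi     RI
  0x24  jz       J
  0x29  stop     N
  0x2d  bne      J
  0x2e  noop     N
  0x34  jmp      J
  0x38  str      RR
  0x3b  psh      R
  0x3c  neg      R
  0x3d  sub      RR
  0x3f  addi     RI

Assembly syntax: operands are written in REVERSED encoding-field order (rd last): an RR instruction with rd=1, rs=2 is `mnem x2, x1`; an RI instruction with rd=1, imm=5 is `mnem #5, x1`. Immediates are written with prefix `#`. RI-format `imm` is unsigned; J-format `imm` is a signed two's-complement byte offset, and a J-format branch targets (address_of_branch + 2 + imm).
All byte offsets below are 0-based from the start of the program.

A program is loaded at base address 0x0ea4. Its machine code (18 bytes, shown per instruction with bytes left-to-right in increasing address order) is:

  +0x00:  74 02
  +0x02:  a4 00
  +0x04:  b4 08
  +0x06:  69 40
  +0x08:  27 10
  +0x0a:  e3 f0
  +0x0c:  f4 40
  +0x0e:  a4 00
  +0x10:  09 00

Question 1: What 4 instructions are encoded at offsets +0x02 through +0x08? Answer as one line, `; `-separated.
@+02  big-endian(a4 00) = 0xa400
  op=0xa400>>10=0x29 ⇒ stop (N)
@+04  big-endian(b4 08) = 0xb408
  op=0xb408>>10=0x2d ⇒ bne (J)
  imm: (w>>0)&0x3ff=0x8 → #8
@+06  big-endian(69 40) = 0x6940
  op=0x6940>>10=0x1a ⇒ load (RR)
  rd: (w>>7)&0x7=0x2 → x2
  rs: (w>>4)&0x7=0x4 → x4
@+08  big-endian(27 10) = 0x2710
  op=0x2710>>10=0x9 ⇒ shl (RR)
  rd: (w>>7)&0x7=0x6 → x6
  rs: (w>>4)&0x7=0x1 → x1

stop; bne #8; load x4, x2; shl x1, x6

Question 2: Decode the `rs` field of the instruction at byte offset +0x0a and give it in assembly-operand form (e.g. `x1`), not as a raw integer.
+0x0a: e3 f0 ⇒ word 0xe3f0 (big)
  top 6b → 0x38 → str [RR]
  [9:7] rd=7 = x7
  [6:4] rs=7 = x7

x7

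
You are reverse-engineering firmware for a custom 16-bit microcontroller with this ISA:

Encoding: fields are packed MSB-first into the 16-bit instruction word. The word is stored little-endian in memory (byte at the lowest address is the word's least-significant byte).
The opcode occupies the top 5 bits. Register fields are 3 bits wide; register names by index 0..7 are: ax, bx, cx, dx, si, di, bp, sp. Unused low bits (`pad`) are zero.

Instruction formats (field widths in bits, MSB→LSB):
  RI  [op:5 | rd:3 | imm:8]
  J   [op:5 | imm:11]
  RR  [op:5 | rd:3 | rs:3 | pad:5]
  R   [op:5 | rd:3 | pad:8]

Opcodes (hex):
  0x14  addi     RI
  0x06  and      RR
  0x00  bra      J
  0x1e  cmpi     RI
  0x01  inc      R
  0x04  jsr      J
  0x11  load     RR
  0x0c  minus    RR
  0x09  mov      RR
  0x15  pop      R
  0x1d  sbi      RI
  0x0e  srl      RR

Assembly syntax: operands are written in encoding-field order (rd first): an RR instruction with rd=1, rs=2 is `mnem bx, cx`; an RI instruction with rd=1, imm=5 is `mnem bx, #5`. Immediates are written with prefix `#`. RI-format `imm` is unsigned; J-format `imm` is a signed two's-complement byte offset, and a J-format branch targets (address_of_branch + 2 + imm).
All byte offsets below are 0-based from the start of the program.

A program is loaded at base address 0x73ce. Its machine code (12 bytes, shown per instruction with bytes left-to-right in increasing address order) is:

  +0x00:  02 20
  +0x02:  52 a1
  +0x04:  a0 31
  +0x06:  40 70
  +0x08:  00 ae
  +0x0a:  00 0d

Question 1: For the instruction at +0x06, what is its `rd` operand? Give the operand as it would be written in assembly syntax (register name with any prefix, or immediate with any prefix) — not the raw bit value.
off 0x06: read 40 70 as little → 0x7040
  opcode bits[15:11]=0xe: srl/RR
  rd@[10:8]=0x0 ⇒ ax
  rs@[7:5]=0x2 ⇒ cx

ax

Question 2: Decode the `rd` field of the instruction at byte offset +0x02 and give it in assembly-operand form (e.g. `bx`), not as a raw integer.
@+02  little-endian(52 a1) = 0xa152
  opcode bits[15:11]=0x14: addi/RI
  rd: (w>>8)&0x7=0x1 → bx
  imm: (w>>0)&0xff=0x52 → #82

bx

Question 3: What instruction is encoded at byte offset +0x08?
@+08  little-endian(00 ae) = 0xae00
  op=0xae00>>11=0x15 ⇒ pop (R)
  [10:8] rd=6 = bp

pop bp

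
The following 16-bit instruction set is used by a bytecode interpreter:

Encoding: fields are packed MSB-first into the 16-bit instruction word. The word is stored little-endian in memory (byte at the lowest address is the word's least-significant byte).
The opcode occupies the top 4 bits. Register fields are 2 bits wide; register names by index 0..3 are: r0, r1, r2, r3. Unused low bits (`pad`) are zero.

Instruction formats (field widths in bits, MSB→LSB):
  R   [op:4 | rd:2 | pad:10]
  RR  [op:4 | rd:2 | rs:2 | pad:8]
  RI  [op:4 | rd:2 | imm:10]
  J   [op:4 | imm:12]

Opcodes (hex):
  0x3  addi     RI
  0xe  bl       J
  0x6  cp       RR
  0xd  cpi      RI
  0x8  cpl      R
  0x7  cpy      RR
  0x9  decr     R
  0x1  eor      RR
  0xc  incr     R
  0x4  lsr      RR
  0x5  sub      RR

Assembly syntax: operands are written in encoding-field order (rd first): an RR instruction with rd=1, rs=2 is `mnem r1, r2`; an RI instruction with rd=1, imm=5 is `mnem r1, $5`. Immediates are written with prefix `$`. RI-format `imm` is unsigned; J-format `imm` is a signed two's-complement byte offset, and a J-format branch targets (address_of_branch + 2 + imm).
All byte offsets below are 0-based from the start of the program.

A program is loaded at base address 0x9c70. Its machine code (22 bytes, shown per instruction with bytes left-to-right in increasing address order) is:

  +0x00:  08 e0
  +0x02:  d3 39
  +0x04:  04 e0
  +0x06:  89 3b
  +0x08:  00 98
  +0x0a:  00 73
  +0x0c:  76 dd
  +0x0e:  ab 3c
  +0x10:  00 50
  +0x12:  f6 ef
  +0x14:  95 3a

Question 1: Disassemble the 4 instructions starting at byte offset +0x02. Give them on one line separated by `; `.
@+02  little-endian(d3 39) = 0x39d3
  op=0x39d3>>12=0x3 ⇒ addi (RI)
  rd: (w>>10)&0x3=0x2 → r2
  imm: (w>>0)&0x3ff=0x1d3 → $467
@+04  little-endian(04 e0) = 0xe004
  op=0xe004>>12=0xe ⇒ bl (J)
  imm: (w>>0)&0xfff=0x4 → $4
@+06  little-endian(89 3b) = 0x3b89
  op=0x3b89>>12=0x3 ⇒ addi (RI)
  rd: (w>>10)&0x3=0x2 → r2
  imm: (w>>0)&0x3ff=0x389 → $905
@+08  little-endian(00 98) = 0x9800
  op=0x9800>>12=0x9 ⇒ decr (R)
  rd: (w>>10)&0x3=0x2 → r2

addi r2, $467; bl $4; addi r2, $905; decr r2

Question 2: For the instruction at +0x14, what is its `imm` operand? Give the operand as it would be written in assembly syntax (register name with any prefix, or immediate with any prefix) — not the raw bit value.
$661

+0x14: 95 3a ⇒ word 0x3a95 (little)
  op=0x3a95>>12=0x3 ⇒ addi (RI)
  [11:10] rd=2 = r2
  [9:0] imm=661 = $661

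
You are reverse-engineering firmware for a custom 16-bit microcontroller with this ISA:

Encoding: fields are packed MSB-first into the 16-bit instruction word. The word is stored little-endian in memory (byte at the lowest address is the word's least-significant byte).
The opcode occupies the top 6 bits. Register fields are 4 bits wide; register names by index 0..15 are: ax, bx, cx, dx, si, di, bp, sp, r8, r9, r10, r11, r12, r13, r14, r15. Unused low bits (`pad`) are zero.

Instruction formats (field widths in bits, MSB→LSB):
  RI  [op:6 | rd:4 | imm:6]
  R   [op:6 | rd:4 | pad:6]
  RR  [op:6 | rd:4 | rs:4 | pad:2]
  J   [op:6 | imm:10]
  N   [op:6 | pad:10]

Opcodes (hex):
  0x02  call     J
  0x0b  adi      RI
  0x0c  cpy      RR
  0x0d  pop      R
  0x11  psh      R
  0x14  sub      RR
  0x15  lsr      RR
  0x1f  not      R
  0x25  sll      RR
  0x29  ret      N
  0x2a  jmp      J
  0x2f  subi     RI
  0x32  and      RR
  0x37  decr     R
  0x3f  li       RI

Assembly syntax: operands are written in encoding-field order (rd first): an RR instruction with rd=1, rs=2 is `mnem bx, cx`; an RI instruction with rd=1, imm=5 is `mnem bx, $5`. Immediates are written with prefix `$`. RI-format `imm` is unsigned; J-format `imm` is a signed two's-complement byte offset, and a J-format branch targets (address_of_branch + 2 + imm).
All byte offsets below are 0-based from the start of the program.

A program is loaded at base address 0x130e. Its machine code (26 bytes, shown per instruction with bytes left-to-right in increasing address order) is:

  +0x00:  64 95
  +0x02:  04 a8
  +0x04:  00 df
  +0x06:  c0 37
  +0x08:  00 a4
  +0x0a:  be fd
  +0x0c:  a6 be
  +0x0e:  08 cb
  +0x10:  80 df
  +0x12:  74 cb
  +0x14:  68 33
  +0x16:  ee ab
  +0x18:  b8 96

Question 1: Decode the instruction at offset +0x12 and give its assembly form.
and r13, r13

@+12  little-endian(74 cb) = 0xcb74
  opcode bits[15:10]=0x32: and/RR
  rd: (w>>6)&0xf=0xd → r13
  rs: (w>>2)&0xf=0xd → r13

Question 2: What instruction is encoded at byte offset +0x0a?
li bp, $62

@+0a  little-endian(be fd) = 0xfdbe
  top 6b → 0x3f → li [RI]
  rd@[9:6]=0x6 ⇒ bp
  imm@[5:0]=0x3e ⇒ $62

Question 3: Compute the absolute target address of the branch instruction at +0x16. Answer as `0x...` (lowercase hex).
0x1314

+0x16: ee ab ⇒ word 0xabee (little)
  op=0xabee>>10=0x2a ⇒ jmp (J)
  imm@[9:0]=0x3ee (s10→-18) ⇒ $-18
  target = base 0x130e + off 0x16 + 2 + imm -18 = 0x1314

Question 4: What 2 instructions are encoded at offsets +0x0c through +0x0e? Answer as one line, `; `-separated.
+0x0c: a6 be ⇒ word 0xbea6 (little)
  op=0xbea6>>10=0x2f ⇒ subi (RI)
  rd@[9:6]=0xa ⇒ r10
  imm@[5:0]=0x26 ⇒ $38
+0x0e: 08 cb ⇒ word 0xcb08 (little)
  op=0xcb08>>10=0x32 ⇒ and (RR)
  rd@[9:6]=0xc ⇒ r12
  rs@[5:2]=0x2 ⇒ cx

subi r10, $38; and r12, cx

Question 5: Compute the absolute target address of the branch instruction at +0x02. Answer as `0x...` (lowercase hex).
off 0x02: read 04 a8 as little → 0xa804
  op=0xa804>>10=0x2a ⇒ jmp (J)
  imm: (w>>0)&0x3ff=0x4 → $4
  target = base 0x130e + off 0x02 + 2 + imm 4 = 0x1316

0x1316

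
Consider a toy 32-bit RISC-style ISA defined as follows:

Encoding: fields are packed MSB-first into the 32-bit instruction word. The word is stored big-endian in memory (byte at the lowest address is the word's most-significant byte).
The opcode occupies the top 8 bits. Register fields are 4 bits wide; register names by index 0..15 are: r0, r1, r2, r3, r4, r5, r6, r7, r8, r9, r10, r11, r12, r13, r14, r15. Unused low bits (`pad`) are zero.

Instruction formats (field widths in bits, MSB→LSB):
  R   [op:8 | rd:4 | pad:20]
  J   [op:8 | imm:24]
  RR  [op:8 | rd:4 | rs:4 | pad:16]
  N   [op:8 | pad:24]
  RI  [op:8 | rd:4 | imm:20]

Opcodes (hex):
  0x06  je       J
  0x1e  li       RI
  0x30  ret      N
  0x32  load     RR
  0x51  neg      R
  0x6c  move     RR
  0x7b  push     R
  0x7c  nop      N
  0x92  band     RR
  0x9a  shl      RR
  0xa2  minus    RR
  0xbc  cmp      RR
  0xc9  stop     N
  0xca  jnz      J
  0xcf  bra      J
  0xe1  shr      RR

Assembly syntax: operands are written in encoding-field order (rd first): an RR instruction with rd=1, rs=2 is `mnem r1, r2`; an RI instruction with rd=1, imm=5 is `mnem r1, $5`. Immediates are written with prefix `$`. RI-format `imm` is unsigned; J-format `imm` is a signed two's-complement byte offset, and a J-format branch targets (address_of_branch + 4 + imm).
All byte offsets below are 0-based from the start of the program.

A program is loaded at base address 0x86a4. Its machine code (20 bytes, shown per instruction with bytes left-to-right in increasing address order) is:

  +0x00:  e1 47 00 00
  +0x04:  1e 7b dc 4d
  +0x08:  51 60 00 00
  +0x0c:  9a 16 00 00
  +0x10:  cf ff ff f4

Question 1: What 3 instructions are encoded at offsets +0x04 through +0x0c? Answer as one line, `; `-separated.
[04] 1e 7b dc 4d → 0x1e7bdc4d
  op=0x1e7bdc4d>>24=0x1e ⇒ li (RI)
  rd: (w>>20)&0xf=0x7 → r7
  imm: (w>>0)&0xfffff=0xbdc4d → $777293
[08] 51 60 00 00 → 0x51600000
  op=0x51600000>>24=0x51 ⇒ neg (R)
  rd: (w>>20)&0xf=0x6 → r6
[0c] 9a 16 00 00 → 0x9a160000
  op=0x9a160000>>24=0x9a ⇒ shl (RR)
  rd: (w>>20)&0xf=0x1 → r1
  rs: (w>>16)&0xf=0x6 → r6

li r7, $777293; neg r6; shl r1, r6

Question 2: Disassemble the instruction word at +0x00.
@+00  big-endian(e1 47 00 00) = 0xe1470000
  op=0xe1470000>>24=0xe1 ⇒ shr (RR)
  rd: (w>>20)&0xf=0x4 → r4
  rs: (w>>16)&0xf=0x7 → r7

shr r4, r7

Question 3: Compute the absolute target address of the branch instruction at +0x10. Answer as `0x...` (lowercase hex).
0x86ac

@+10  big-endian(cf ff ff f4) = 0xcffffff4
  op=0xcffffff4>>24=0xcf ⇒ bra (J)
  [23:0] imm=16777204 (s24→-12) = $-12
  target = base 0x86a4 + off 0x10 + 4 + imm -12 = 0x86ac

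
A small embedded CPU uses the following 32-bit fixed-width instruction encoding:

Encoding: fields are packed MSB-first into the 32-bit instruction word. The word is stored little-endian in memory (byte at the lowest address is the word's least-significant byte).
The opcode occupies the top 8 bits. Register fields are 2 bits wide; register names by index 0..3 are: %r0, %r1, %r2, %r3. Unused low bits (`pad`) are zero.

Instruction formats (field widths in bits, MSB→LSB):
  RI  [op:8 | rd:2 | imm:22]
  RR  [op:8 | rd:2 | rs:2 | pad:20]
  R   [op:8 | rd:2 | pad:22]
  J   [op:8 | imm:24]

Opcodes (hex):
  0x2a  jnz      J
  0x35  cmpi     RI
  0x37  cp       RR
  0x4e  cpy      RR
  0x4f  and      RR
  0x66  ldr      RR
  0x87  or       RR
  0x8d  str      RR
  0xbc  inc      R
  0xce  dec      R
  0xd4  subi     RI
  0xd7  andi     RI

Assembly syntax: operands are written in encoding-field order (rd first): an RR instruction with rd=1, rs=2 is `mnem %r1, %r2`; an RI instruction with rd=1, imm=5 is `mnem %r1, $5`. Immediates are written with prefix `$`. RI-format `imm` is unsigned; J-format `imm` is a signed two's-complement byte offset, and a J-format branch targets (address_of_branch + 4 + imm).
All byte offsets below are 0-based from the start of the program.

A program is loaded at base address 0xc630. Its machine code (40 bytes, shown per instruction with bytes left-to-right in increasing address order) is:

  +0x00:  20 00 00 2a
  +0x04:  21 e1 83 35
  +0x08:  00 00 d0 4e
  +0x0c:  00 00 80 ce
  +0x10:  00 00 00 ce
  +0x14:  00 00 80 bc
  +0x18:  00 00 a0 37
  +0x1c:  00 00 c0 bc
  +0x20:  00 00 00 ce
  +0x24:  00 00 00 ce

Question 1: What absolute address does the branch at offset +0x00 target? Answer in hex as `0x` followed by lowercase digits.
0xc654

+0x00: 20 00 00 2a ⇒ word 0x2a000020 (little)
  op=0x2a000020>>24=0x2a ⇒ jnz (J)
  [23:0] imm=32 = $32
  target = base 0xc630 + off 0x00 + 4 + imm 32 = 0xc654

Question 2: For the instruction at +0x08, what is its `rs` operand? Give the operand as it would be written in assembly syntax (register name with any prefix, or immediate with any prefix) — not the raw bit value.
+0x08: 00 00 d0 4e ⇒ word 0x4ed00000 (little)
  top 8b → 0x4e → cpy [RR]
  rd: (w>>22)&0x3=0x3 → %r3
  rs: (w>>20)&0x3=0x1 → %r1

%r1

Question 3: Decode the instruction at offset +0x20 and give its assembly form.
[20] 00 00 00 ce → 0xce000000
  opcode bits[31:24]=0xce: dec/R
  [23:22] rd=0 = %r0

dec %r0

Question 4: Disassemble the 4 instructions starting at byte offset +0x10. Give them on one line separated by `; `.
dec %r0; inc %r2; cp %r2, %r2; inc %r3

+0x10: 00 00 00 ce ⇒ word 0xce000000 (little)
  top 8b → 0xce → dec [R]
  rd@[23:22]=0x0 ⇒ %r0
+0x14: 00 00 80 bc ⇒ word 0xbc800000 (little)
  top 8b → 0xbc → inc [R]
  rd@[23:22]=0x2 ⇒ %r2
+0x18: 00 00 a0 37 ⇒ word 0x37a00000 (little)
  top 8b → 0x37 → cp [RR]
  rd@[23:22]=0x2 ⇒ %r2
  rs@[21:20]=0x2 ⇒ %r2
+0x1c: 00 00 c0 bc ⇒ word 0xbcc00000 (little)
  top 8b → 0xbc → inc [R]
  rd@[23:22]=0x3 ⇒ %r3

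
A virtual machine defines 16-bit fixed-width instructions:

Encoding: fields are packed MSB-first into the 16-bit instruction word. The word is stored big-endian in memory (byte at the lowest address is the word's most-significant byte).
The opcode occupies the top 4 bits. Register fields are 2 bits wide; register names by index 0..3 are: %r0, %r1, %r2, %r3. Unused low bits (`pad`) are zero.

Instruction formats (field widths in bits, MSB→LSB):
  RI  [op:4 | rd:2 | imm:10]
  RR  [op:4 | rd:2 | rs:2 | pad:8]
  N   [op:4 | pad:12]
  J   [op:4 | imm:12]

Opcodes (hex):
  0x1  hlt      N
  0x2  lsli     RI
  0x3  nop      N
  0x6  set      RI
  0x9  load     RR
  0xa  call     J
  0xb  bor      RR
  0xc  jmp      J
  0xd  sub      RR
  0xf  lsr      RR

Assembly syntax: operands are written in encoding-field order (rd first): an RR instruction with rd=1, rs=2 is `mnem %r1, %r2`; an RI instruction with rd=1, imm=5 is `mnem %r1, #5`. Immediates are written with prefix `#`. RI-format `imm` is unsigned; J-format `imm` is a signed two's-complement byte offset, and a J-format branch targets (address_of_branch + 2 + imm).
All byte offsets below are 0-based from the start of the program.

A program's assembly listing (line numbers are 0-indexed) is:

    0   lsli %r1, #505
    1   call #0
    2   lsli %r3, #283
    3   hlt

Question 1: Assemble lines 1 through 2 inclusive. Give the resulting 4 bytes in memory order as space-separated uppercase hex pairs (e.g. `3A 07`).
L1: call op=0xa:4|imm=0:12 ⇒ 0xa000 ⇒ big a0 00
L2: lsli op=0x2:4|rd=3:2|imm=283:10 ⇒ 0x2d1b ⇒ big 2d 1b

A0 00 2D 1B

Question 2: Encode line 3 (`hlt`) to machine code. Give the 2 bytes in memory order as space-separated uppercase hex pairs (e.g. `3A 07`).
L3: hlt op=0x1:4|pad=0:12 ⇒ 0x1000 ⇒ big 10 00

10 00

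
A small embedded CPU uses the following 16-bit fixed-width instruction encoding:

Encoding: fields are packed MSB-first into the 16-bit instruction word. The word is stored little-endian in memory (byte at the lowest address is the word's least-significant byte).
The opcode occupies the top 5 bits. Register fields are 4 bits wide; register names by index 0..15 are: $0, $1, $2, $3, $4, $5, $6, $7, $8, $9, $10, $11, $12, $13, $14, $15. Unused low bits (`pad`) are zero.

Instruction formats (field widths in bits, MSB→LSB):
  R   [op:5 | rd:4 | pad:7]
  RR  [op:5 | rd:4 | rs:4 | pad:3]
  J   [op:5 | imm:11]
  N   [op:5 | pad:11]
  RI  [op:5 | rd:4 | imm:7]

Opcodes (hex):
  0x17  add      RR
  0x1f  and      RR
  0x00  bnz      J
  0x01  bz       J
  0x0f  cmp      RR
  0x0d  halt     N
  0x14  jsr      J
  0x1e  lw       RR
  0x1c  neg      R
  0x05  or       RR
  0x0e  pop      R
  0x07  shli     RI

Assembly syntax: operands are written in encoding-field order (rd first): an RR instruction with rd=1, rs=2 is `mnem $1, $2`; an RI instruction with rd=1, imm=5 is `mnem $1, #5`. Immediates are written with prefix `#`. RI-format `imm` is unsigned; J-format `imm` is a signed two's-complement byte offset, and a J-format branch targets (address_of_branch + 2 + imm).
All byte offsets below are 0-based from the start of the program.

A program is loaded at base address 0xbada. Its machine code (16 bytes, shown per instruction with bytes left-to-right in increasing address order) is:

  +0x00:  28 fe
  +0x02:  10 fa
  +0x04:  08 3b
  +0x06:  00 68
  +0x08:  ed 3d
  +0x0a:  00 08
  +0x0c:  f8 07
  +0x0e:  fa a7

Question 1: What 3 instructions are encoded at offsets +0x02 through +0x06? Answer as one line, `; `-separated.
[02] 10 fa → 0xfa10
  top 5b → 0x1f → and [RR]
  [10:7] rd=4 = $4
  [6:3] rs=2 = $2
[04] 08 3b → 0x3b08
  top 5b → 0x7 → shli [RI]
  [10:7] rd=6 = $6
  [6:0] imm=8 = #8
[06] 00 68 → 0x6800
  top 5b → 0xd → halt [N]

and $4, $2; shli $6, #8; halt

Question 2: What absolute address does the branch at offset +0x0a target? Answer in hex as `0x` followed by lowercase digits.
0xbae6

+0x0a: 00 08 ⇒ word 0x0800 (little)
  opcode bits[15:11]=0x1: bz/J
  imm@[10:0]=0x0 ⇒ #0
  target = base 0xbada + off 0x0a + 2 + imm 0 = 0xbae6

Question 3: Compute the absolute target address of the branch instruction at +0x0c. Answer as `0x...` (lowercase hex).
off 0x0c: read f8 07 as little → 0x07f8
  top 5b → 0x0 → bnz [J]
  imm: (w>>0)&0x7ff=0x7f8 (s11→-8) → #-8
  target = base 0xbada + off 0x0c + 2 + imm -8 = 0xbae0

0xbae0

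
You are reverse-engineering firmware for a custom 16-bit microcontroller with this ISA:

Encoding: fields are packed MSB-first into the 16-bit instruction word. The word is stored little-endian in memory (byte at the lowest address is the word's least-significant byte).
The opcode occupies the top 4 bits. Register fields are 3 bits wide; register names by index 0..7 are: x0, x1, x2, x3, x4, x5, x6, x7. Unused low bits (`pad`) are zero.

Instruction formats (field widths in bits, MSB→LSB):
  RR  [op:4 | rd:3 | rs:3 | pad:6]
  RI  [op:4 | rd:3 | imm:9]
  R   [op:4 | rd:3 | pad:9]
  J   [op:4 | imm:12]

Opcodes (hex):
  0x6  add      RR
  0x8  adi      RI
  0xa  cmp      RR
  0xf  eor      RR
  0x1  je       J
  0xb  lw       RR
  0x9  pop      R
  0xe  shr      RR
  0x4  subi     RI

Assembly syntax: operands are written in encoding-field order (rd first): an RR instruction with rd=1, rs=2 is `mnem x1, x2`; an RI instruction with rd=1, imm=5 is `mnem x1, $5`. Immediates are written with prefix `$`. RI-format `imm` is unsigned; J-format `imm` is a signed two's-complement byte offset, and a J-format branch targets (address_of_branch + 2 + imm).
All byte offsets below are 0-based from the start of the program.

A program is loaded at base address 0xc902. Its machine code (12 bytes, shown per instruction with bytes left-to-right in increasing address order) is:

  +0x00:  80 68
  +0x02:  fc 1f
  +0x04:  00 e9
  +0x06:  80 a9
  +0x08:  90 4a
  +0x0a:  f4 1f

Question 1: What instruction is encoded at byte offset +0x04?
shr x4, x4

off 0x04: read 00 e9 as little → 0xe900
  op=0xe900>>12=0xe ⇒ shr (RR)
  [11:9] rd=4 = x4
  [8:6] rs=4 = x4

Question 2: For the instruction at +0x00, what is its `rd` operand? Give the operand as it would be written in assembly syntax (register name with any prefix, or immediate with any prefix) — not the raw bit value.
[00] 80 68 → 0x6880
  opcode bits[15:12]=0x6: add/RR
  rd@[11:9]=0x4 ⇒ x4
  rs@[8:6]=0x2 ⇒ x2

x4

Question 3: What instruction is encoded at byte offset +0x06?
@+06  little-endian(80 a9) = 0xa980
  op=0xa980>>12=0xa ⇒ cmp (RR)
  [11:9] rd=4 = x4
  [8:6] rs=6 = x6

cmp x4, x6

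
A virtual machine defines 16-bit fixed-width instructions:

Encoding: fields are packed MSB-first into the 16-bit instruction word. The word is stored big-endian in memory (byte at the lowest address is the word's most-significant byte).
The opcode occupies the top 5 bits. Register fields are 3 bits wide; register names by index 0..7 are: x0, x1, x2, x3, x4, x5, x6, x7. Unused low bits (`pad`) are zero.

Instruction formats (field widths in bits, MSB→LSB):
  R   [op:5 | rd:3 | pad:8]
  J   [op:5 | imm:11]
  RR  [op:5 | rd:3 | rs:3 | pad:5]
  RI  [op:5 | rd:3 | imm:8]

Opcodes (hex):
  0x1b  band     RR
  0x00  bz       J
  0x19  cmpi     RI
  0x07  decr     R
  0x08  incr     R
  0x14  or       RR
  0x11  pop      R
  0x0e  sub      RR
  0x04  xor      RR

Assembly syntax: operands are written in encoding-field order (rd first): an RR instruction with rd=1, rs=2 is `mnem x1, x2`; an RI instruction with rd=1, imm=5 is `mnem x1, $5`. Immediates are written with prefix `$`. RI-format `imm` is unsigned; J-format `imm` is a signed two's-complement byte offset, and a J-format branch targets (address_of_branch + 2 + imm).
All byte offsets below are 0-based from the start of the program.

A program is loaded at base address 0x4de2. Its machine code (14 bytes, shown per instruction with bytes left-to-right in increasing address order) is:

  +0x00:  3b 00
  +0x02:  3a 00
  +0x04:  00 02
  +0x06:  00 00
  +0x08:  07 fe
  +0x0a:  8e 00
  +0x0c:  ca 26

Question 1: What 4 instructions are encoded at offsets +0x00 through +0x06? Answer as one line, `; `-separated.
decr x3; decr x2; bz $2; bz $0

+0x00: 3b 00 ⇒ word 0x3b00 (big)
  opcode bits[15:11]=0x7: decr/R
  [10:8] rd=3 = x3
+0x02: 3a 00 ⇒ word 0x3a00 (big)
  opcode bits[15:11]=0x7: decr/R
  [10:8] rd=2 = x2
+0x04: 00 02 ⇒ word 0x0002 (big)
  opcode bits[15:11]=0x0: bz/J
  [10:0] imm=2 = $2
+0x06: 00 00 ⇒ word 0x0000 (big)
  opcode bits[15:11]=0x0: bz/J
  [10:0] imm=0 = $0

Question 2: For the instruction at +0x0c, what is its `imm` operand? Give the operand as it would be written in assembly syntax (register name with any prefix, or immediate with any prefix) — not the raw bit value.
$38

+0x0c: ca 26 ⇒ word 0xca26 (big)
  top 5b → 0x19 → cmpi [RI]
  [10:8] rd=2 = x2
  [7:0] imm=38 = $38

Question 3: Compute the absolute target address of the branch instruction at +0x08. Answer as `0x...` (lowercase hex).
@+08  big-endian(07 fe) = 0x07fe
  top 5b → 0x0 → bz [J]
  [10:0] imm=2046 (s11→-2) = $-2
  target = base 0x4de2 + off 0x08 + 2 + imm -2 = 0x4dea

0x4dea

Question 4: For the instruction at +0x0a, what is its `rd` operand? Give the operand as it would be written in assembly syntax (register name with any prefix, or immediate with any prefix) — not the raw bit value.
off 0x0a: read 8e 00 as big → 0x8e00
  opcode bits[15:11]=0x11: pop/R
  [10:8] rd=6 = x6

x6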